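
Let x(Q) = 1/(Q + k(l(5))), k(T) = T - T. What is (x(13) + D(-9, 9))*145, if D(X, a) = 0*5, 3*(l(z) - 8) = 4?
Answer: 145/13 ≈ 11.154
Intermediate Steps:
l(z) = 28/3 (l(z) = 8 + (⅓)*4 = 8 + 4/3 = 28/3)
D(X, a) = 0
k(T) = 0
x(Q) = 1/Q (x(Q) = 1/(Q + 0) = 1/Q)
(x(13) + D(-9, 9))*145 = (1/13 + 0)*145 = (1/13)*145 = 145/13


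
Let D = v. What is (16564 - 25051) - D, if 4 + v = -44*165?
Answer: -1223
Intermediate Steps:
v = -7264 (v = -4 - 44*165 = -4 - 7260 = -7264)
D = -7264
(16564 - 25051) - D = (16564 - 25051) - 1*(-7264) = -8487 + 7264 = -1223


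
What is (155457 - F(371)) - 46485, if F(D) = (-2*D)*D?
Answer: 384254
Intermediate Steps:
F(D) = -2*D²
(155457 - F(371)) - 46485 = (155457 - (-2)*371²) - 46485 = (155457 - (-2)*137641) - 46485 = (155457 - 1*(-275282)) - 46485 = (155457 + 275282) - 46485 = 430739 - 46485 = 384254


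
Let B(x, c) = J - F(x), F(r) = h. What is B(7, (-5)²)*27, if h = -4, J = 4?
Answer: 216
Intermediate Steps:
F(r) = -4
B(x, c) = 8 (B(x, c) = 4 - 1*(-4) = 4 + 4 = 8)
B(7, (-5)²)*27 = 8*27 = 216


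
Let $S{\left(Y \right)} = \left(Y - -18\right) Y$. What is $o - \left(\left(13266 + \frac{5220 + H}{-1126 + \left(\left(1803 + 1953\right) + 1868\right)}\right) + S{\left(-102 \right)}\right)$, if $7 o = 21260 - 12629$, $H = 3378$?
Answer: $- \frac{46335948}{2249} \approx -20603.0$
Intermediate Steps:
$o = 1233$ ($o = \frac{21260 - 12629}{7} = \frac{1}{7} \cdot 8631 = 1233$)
$S{\left(Y \right)} = Y \left(18 + Y\right)$ ($S{\left(Y \right)} = \left(Y + 18\right) Y = \left(18 + Y\right) Y = Y \left(18 + Y\right)$)
$o - \left(\left(13266 + \frac{5220 + H}{-1126 + \left(\left(1803 + 1953\right) + 1868\right)}\right) + S{\left(-102 \right)}\right) = 1233 - \left(\left(13266 + \frac{5220 + 3378}{-1126 + \left(\left(1803 + 1953\right) + 1868\right)}\right) - 102 \left(18 - 102\right)\right) = 1233 - \left(\left(13266 + \frac{8598}{-1126 + \left(3756 + 1868\right)}\right) - -8568\right) = 1233 - \left(\left(13266 + \frac{8598}{-1126 + 5624}\right) + 8568\right) = 1233 - \left(\left(13266 + \frac{8598}{4498}\right) + 8568\right) = 1233 - \left(\left(13266 + 8598 \cdot \frac{1}{4498}\right) + 8568\right) = 1233 - \left(\left(13266 + \frac{4299}{2249}\right) + 8568\right) = 1233 - \left(\frac{29839533}{2249} + 8568\right) = 1233 - \frac{49108965}{2249} = - \frac{46335948}{2249}$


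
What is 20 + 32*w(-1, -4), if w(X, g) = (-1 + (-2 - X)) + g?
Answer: -172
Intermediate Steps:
w(X, g) = -3 + g - X (w(X, g) = (-3 - X) + g = -3 + g - X)
20 + 32*w(-1, -4) = 20 + 32*(-3 - 4 - 1*(-1)) = 20 + 32*(-3 - 4 + 1) = 20 + 32*(-6) = 20 - 192 = -172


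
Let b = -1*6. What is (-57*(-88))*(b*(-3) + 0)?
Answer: 90288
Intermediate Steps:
b = -6
(-57*(-88))*(b*(-3) + 0) = (-57*(-88))*(-6*(-3) + 0) = 5016*(18 + 0) = 5016*18 = 90288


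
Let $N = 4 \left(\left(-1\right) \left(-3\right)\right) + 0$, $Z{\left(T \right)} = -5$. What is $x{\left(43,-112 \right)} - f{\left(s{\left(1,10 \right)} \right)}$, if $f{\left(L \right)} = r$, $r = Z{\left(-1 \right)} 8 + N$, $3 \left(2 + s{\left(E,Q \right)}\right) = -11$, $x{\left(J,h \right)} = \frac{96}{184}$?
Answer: $\frac{656}{23} \approx 28.522$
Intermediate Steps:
$x{\left(J,h \right)} = \frac{12}{23}$ ($x{\left(J,h \right)} = 96 \cdot \frac{1}{184} = \frac{12}{23}$)
$N = 12$ ($N = 4 \cdot 3 + 0 = 12 + 0 = 12$)
$s{\left(E,Q \right)} = - \frac{17}{3}$ ($s{\left(E,Q \right)} = -2 + \frac{1}{3} \left(-11\right) = -2 - \frac{11}{3} = - \frac{17}{3}$)
$r = -28$ ($r = \left(-5\right) 8 + 12 = -40 + 12 = -28$)
$f{\left(L \right)} = -28$
$x{\left(43,-112 \right)} - f{\left(s{\left(1,10 \right)} \right)} = \frac{12}{23} - -28 = \frac{12}{23} + 28 = \frac{656}{23}$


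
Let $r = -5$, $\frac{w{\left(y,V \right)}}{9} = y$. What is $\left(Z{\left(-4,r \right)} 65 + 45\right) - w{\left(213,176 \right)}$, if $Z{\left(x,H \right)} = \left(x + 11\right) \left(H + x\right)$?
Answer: $-5967$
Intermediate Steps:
$w{\left(y,V \right)} = 9 y$
$Z{\left(x,H \right)} = \left(11 + x\right) \left(H + x\right)$
$\left(Z{\left(-4,r \right)} 65 + 45\right) - w{\left(213,176 \right)} = \left(\left(\left(-4\right)^{2} + 11 \left(-5\right) + 11 \left(-4\right) - -20\right) 65 + 45\right) - 9 \cdot 213 = \left(\left(16 - 55 - 44 + 20\right) 65 + 45\right) - 1917 = \left(\left(-63\right) 65 + 45\right) - 1917 = \left(-4095 + 45\right) - 1917 = -4050 - 1917 = -5967$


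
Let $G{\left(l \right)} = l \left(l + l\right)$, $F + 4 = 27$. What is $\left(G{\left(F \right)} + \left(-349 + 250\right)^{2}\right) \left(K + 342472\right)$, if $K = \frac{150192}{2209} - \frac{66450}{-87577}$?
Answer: $\frac{719594536009105070}{193457593} \approx 3.7197 \cdot 10^{9}$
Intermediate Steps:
$F = 23$ ($F = -4 + 27 = 23$)
$G{\left(l \right)} = 2 l^{2}$ ($G{\left(l \right)} = l 2 l = 2 l^{2}$)
$K = \frac{13300152834}{193457593}$ ($K = 150192 \cdot \frac{1}{2209} - - \frac{66450}{87577} = \frac{150192}{2209} + \frac{66450}{87577} = \frac{13300152834}{193457593} \approx 68.75$)
$\left(G{\left(F \right)} + \left(-349 + 250\right)^{2}\right) \left(K + 342472\right) = \left(2 \cdot 23^{2} + \left(-349 + 250\right)^{2}\right) \left(\frac{13300152834}{193457593} + 342472\right) = \left(2 \cdot 529 + \left(-99\right)^{2}\right) \frac{66267108942730}{193457593} = \left(1058 + 9801\right) \frac{66267108942730}{193457593} = 10859 \cdot \frac{66267108942730}{193457593} = \frac{719594536009105070}{193457593}$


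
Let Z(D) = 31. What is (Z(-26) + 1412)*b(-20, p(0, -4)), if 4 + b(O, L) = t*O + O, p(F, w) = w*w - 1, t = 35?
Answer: -1044732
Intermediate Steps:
p(F, w) = -1 + w² (p(F, w) = w² - 1 = -1 + w²)
b(O, L) = -4 + 36*O (b(O, L) = -4 + (35*O + O) = -4 + 36*O)
(Z(-26) + 1412)*b(-20, p(0, -4)) = (31 + 1412)*(-4 + 36*(-20)) = 1443*(-4 - 720) = 1443*(-724) = -1044732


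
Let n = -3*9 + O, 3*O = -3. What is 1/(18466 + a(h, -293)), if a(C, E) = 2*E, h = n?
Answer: 1/17880 ≈ 5.5928e-5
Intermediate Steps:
O = -1 (O = (⅓)*(-3) = -1)
n = -28 (n = -3*9 - 1 = -27 - 1 = -28)
h = -28
1/(18466 + a(h, -293)) = 1/(18466 + 2*(-293)) = 1/(18466 - 586) = 1/17880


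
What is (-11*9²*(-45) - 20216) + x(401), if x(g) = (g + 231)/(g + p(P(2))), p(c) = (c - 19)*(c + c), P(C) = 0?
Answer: 7972111/401 ≈ 19881.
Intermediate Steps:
p(c) = 2*c*(-19 + c) (p(c) = (-19 + c)*(2*c) = 2*c*(-19 + c))
x(g) = (231 + g)/g (x(g) = (g + 231)/(g + 2*0*(-19 + 0)) = (231 + g)/(g + 2*0*(-19)) = (231 + g)/(g + 0) = (231 + g)/g)
(-11*9²*(-45) - 20216) + x(401) = (-11*9²*(-45) - 20216) + (231 + 401)/401 = (-11*81*(-45) - 20216) + (1/401)*632 = (-891*(-45) - 20216) + 632/401 = (40095 - 20216) + 632/401 = 19879 + 632/401 = 7972111/401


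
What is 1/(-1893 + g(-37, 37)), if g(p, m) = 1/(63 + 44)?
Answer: -107/202550 ≈ -0.00052826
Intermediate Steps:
g(p, m) = 1/107
1/(-1893 + g(-37, 37)) = 1/(-1893 + 1/107) = 1/(-202550/107) = -107/202550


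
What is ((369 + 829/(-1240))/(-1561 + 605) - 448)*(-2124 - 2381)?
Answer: 478911999751/237088 ≈ 2.0200e+6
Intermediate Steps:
((369 + 829/(-1240))/(-1561 + 605) - 448)*(-2124 - 2381) = ((369 + 829*(-1/1240))/(-956) - 448)*(-4505) = ((369 - 829/1240)*(-1/956) - 448)*(-4505) = ((456731/1240)*(-1/956) - 448)*(-4505) = (-456731/1185440 - 448)*(-4505) = -531533851/1185440*(-4505) = 478911999751/237088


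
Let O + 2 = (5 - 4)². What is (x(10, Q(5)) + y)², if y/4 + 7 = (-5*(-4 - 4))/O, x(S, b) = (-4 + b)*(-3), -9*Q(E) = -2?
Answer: 280900/9 ≈ 31211.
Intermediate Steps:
O = -1 (O = -2 + (5 - 4)² = -2 + 1² = -2 + 1 = -1)
Q(E) = 2/9 (Q(E) = -⅑*(-2) = 2/9)
x(S, b) = 12 - 3*b
y = -188 (y = -28 + 4*(-5*(-4 - 4)/(-1)) = -28 + 4*(-5*(-8)*(-1)) = -28 + 4*(40*(-1)) = -28 + 4*(-40) = -28 - 160 = -188)
(x(10, Q(5)) + y)² = ((12 - 3*2/9) - 188)² = ((12 - ⅔) - 188)² = (34/3 - 188)² = (-530/3)² = 280900/9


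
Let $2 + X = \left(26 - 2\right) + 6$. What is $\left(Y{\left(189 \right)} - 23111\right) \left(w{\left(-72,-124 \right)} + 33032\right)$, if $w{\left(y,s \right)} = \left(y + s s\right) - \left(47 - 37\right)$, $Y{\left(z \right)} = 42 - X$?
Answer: $-1116185622$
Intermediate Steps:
$X = 28$ ($X = -2 + \left(\left(26 - 2\right) + 6\right) = -2 + \left(24 + 6\right) = -2 + 30 = 28$)
$Y{\left(z \right)} = 14$ ($Y{\left(z \right)} = 42 - 28 = 14$)
$w{\left(y,s \right)} = -10 + y + s^{2}$ ($w{\left(y,s \right)} = \left(y + s^{2}\right) - 10 = -10 + y + s^{2}$)
$\left(Y{\left(189 \right)} - 23111\right) \left(w{\left(-72,-124 \right)} + 33032\right) = \left(14 - 23111\right) \left(\left(-10 - 72 + \left(-124\right)^{2}\right) + 33032\right) = - 23097 \left(\left(-10 - 72 + 15376\right) + 33032\right) = - 23097 \left(15294 + 33032\right) = \left(-23097\right) 48326 = -1116185622$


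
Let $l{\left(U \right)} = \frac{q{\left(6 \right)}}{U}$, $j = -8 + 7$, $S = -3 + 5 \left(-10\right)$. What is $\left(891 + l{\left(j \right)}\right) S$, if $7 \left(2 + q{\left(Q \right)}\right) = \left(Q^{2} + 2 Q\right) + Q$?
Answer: $- \frac{328441}{7} \approx -46920.0$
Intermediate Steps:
$q{\left(Q \right)} = -2 + \frac{Q^{2}}{7} + \frac{3 Q}{7}$ ($q{\left(Q \right)} = -2 + \frac{\left(Q^{2} + 2 Q\right) + Q}{7} = -2 + \frac{Q^{2} + 3 Q}{7} = -2 + \left(\frac{Q^{2}}{7} + \frac{3 Q}{7}\right) = -2 + \frac{Q^{2}}{7} + \frac{3 Q}{7}$)
$S = -53$ ($S = -3 - 50 = -53$)
$j = -1$
$l{\left(U \right)} = \frac{40}{7 U}$ ($l{\left(U \right)} = \frac{-2 + \frac{6^{2}}{7} + \frac{3}{7} \cdot 6}{U} = \frac{-2 + \frac{1}{7} \cdot 36 + \frac{18}{7}}{U} = \frac{-2 + \frac{36}{7} + \frac{18}{7}}{U} = \frac{40}{7 U}$)
$\left(891 + l{\left(j \right)}\right) S = \left(891 + \frac{40}{7 \left(-1\right)}\right) \left(-53\right) = \left(891 + \frac{40}{7} \left(-1\right)\right) \left(-53\right) = \left(891 - \frac{40}{7}\right) \left(-53\right) = \frac{6197}{7} \left(-53\right) = - \frac{328441}{7}$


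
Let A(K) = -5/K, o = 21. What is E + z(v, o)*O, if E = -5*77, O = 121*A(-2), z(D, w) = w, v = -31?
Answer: 11935/2 ≈ 5967.5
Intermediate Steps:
O = 605/2 (O = 121*(-5/(-2)) = 121*(-5*(-½)) = 121*(5/2) = 605/2 ≈ 302.50)
E = -385
E + z(v, o)*O = -385 + 21*(605/2) = -385 + 12705/2 = 11935/2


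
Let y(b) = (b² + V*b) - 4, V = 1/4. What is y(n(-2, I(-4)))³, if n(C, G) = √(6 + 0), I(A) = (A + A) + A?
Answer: (8 + √6)³/64 ≈ 17.828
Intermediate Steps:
I(A) = 3*A (I(A) = 2*A + A = 3*A)
V = ¼ (V = 1*(¼) = ¼ ≈ 0.25000)
n(C, G) = √6
y(b) = -4 + b² + b/4 (y(b) = (b² + b/4) - 4 = -4 + b² + b/4)
y(n(-2, I(-4)))³ = (-4 + (√6)² + √6/4)³ = (-4 + 6 + √6/4)³ = (2 + √6/4)³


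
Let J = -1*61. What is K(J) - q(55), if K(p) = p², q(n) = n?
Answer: 3666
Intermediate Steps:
J = -61
K(J) - q(55) = (-61)² - 1*55 = 3721 - 55 = 3666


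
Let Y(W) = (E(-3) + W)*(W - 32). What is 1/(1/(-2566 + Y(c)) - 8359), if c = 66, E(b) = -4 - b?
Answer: -356/2975805 ≈ -0.00011963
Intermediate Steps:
Y(W) = (-1 + W)*(-32 + W) (Y(W) = ((-4 - 1*(-3)) + W)*(W - 32) = ((-4 + 3) + W)*(-32 + W) = (-1 + W)*(-32 + W))
1/(1/(-2566 + Y(c)) - 8359) = 1/(1/(-2566 + (32 + 66² - 33*66)) - 8359) = 1/(1/(-2566 + (32 + 4356 - 2178)) - 8359) = 1/(1/(-2566 + 2210) - 8359) = 1/(1/(-356) - 8359) = 1/(-1/356 - 8359) = 1/(-2975805/356) = -356/2975805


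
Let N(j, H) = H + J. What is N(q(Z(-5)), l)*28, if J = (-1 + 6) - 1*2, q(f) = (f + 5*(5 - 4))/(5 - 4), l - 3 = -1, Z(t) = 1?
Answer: 140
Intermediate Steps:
l = 2 (l = 3 - 1 = 2)
q(f) = 5 + f (q(f) = (f + 5*1)/1 = (f + 5)*1 = (5 + f)*1 = 5 + f)
J = 3 (J = 5 - 2 = 3)
N(j, H) = 3 + H (N(j, H) = H + 3 = 3 + H)
N(q(Z(-5)), l)*28 = (3 + 2)*28 = 5*28 = 140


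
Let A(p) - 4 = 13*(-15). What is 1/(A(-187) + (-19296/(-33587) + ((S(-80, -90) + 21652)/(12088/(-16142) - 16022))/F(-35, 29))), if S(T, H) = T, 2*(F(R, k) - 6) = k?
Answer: -89040880937801/16961501313578027 ≈ -0.0052496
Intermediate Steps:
F(R, k) = 6 + k/2
A(p) = -191 (A(p) = 4 + 13*(-15) = 4 - 195 = -191)
1/(A(-187) + (-19296/(-33587) + ((S(-80, -90) + 21652)/(12088/(-16142) - 16022))/F(-35, 29))) = 1/(-191 + (-19296/(-33587) + ((-80 + 21652)/(12088/(-16142) - 16022))/(6 + (1/2)*29))) = 1/(-191 + (-19296*(-1/33587) + (21572/(12088*(-1/16142) - 16022))/(6 + 29/2))) = 1/(-191 + (19296/33587 + (21572/(-6044/8071 - 16022))/(41/2))) = 1/(-191 + (19296/33587 + (21572/(-129319606/8071))*(2/41))) = 1/(-191 + (19296/33587 + (21572*(-8071/129319606))*(2/41))) = 1/(-191 + (19296/33587 - 87053806/64659803*2/41)) = 1/(-191 + (19296/33587 - 174107612/2651051923)) = 1/(-191 + 45306945541964/89040880937801) = 1/(-16961501313578027/89040880937801) = -89040880937801/16961501313578027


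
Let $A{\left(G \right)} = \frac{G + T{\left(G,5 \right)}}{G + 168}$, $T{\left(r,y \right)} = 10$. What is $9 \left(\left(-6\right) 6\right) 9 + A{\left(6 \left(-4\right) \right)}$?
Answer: $- \frac{209959}{72} \approx -2916.1$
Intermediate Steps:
$A{\left(G \right)} = \frac{10 + G}{168 + G}$ ($A{\left(G \right)} = \frac{G + 10}{G + 168} = \frac{10 + G}{168 + G}$)
$9 \left(\left(-6\right) 6\right) 9 + A{\left(6 \left(-4\right) \right)} = 9 \left(\left(-6\right) 6\right) 9 + \frac{10 + 6 \left(-4\right)}{168 + 6 \left(-4\right)} = 9 \left(-36\right) 9 + \frac{10 - 24}{168 - 24} = \left(-324\right) 9 + \frac{1}{144} \left(-14\right) = -2916 + \frac{1}{144} \left(-14\right) = -2916 - \frac{7}{72} = - \frac{209959}{72}$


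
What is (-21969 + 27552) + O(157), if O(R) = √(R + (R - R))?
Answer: 5583 + √157 ≈ 5595.5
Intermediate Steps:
O(R) = √R (O(R) = √(R + 0) = √R)
(-21969 + 27552) + O(157) = (-21969 + 27552) + √157 = 5583 + √157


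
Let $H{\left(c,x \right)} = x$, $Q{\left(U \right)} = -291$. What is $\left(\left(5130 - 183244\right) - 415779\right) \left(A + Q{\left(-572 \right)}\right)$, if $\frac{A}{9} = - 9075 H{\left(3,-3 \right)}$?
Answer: $-145345809462$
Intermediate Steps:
$A = 245025$ ($A = 9 \left(\left(-9075\right) \left(-3\right)\right) = 9 \cdot 27225 = 245025$)
$\left(\left(5130 - 183244\right) - 415779\right) \left(A + Q{\left(-572 \right)}\right) = \left(\left(5130 - 183244\right) - 415779\right) \left(245025 - 291\right) = \left(\left(5130 - 183244\right) - 415779\right) 244734 = \left(-178114 - 415779\right) 244734 = \left(-593893\right) 244734 = -145345809462$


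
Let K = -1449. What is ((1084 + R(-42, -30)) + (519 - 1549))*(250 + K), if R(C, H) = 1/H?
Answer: -1941181/30 ≈ -64706.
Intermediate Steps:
((1084 + R(-42, -30)) + (519 - 1549))*(250 + K) = ((1084 + 1/(-30)) + (519 - 1549))*(250 - 1449) = ((1084 - 1/30) - 1030)*(-1199) = (32519/30 - 1030)*(-1199) = (1619/30)*(-1199) = -1941181/30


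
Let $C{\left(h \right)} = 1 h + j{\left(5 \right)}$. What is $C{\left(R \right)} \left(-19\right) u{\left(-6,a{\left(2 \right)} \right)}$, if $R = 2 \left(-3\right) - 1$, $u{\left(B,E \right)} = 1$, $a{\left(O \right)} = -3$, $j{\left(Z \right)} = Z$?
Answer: $38$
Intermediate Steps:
$R = -7$ ($R = -6 - 1 = -7$)
$C{\left(h \right)} = 5 + h$ ($C{\left(h \right)} = 1 h + 5 = h + 5 = 5 + h$)
$C{\left(R \right)} \left(-19\right) u{\left(-6,a{\left(2 \right)} \right)} = \left(5 - 7\right) \left(-19\right) 1 = \left(-2\right) \left(-19\right) 1 = 38 \cdot 1 = 38$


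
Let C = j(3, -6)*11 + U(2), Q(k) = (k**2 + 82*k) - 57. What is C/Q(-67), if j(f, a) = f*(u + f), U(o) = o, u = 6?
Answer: -299/1062 ≈ -0.28154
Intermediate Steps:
Q(k) = -57 + k**2 + 82*k
j(f, a) = f*(6 + f)
C = 299 (C = (3*(6 + 3))*11 + 2 = (3*9)*11 + 2 = 27*11 + 2 = 297 + 2 = 299)
C/Q(-67) = 299/(-57 + (-67)**2 + 82*(-67)) = 299/(-57 + 4489 - 5494) = 299/(-1062) = 299*(-1/1062) = -299/1062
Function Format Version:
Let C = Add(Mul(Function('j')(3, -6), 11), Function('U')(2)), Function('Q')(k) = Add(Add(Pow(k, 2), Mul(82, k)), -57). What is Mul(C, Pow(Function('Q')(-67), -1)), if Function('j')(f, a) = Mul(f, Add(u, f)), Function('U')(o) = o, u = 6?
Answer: Rational(-299, 1062) ≈ -0.28154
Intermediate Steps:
Function('Q')(k) = Add(-57, Pow(k, 2), Mul(82, k))
Function('j')(f, a) = Mul(f, Add(6, f))
C = 299 (C = Add(Mul(Mul(3, Add(6, 3)), 11), 2) = Add(Mul(Mul(3, 9), 11), 2) = Add(Mul(27, 11), 2) = Add(297, 2) = 299)
Mul(C, Pow(Function('Q')(-67), -1)) = Mul(299, Pow(Add(-57, Pow(-67, 2), Mul(82, -67)), -1)) = Mul(299, Pow(Add(-57, 4489, -5494), -1)) = Mul(299, Pow(-1062, -1)) = Mul(299, Rational(-1, 1062)) = Rational(-299, 1062)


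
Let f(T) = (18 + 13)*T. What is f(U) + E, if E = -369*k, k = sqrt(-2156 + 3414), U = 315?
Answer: 9765 - 369*sqrt(1258) ≈ -3322.8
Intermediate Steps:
k = sqrt(1258) ≈ 35.468
E = -369*sqrt(1258) ≈ -13088.
f(T) = 31*T
f(U) + E = 31*315 - 369*sqrt(1258) = 9765 - 369*sqrt(1258)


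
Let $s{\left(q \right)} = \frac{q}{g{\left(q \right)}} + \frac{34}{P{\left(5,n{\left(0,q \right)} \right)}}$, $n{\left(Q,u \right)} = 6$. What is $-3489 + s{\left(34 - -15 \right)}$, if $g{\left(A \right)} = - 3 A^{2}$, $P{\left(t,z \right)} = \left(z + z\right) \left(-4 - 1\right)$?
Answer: $- \frac{1709891}{490} \approx -3489.6$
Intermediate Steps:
$P{\left(t,z \right)} = - 10 z$ ($P{\left(t,z \right)} = 2 z \left(-5\right) = - 10 z$)
$s{\left(q \right)} = - \frac{17}{30} - \frac{1}{3 q}$ ($s{\left(q \right)} = \frac{q}{\left(-3\right) q^{2}} + \frac{34}{\left(-10\right) 6} = q \left(- \frac{1}{3 q^{2}}\right) + \frac{34}{-60} = - \frac{1}{3 q} + 34 \left(- \frac{1}{60}\right) = - \frac{1}{3 q} - \frac{17}{30} = - \frac{17}{30} - \frac{1}{3 q}$)
$-3489 + s{\left(34 - -15 \right)} = -3489 + \frac{-10 - 17 \left(34 - -15\right)}{30 \left(34 - -15\right)} = -3489 + \frac{-10 - 17 \left(34 + 15\right)}{30 \left(34 + 15\right)} = -3489 + \frac{-10 - 833}{30 \cdot 49} = -3489 + \frac{1}{30} \cdot \frac{1}{49} \left(-10 - 833\right) = -3489 + \frac{1}{30} \cdot \frac{1}{49} \left(-843\right) = -3489 - \frac{281}{490} = - \frac{1709891}{490}$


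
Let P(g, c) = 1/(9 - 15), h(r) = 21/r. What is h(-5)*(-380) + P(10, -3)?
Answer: 9575/6 ≈ 1595.8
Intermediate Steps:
P(g, c) = -⅙ (P(g, c) = 1/(-6) = -⅙)
h(-5)*(-380) + P(10, -3) = (21/(-5))*(-380) - ⅙ = (21*(-⅕))*(-380) - ⅙ = -21/5*(-380) - ⅙ = 1596 - ⅙ = 9575/6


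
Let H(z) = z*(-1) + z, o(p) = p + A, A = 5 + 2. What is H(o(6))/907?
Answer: 0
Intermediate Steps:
A = 7
o(p) = 7 + p (o(p) = p + 7 = 7 + p)
H(z) = 0 (H(z) = -z + z = 0)
H(o(6))/907 = 0/907 = 0*(1/907) = 0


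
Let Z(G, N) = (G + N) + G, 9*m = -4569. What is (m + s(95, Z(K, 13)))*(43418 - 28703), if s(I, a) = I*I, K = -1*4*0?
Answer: 125332560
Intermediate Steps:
m = -1523/3 (m = (⅑)*(-4569) = -1523/3 ≈ -507.67)
K = 0 (K = -4*0 = 0)
Z(G, N) = N + 2*G
s(I, a) = I²
(m + s(95, Z(K, 13)))*(43418 - 28703) = (-1523/3 + 95²)*(43418 - 28703) = (-1523/3 + 9025)*14715 = (25552/3)*14715 = 125332560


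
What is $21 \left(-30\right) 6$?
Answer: $-3780$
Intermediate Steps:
$21 \left(-30\right) 6 = \left(-630\right) 6 = -3780$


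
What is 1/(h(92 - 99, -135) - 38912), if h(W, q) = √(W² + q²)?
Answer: -19456/757062735 - √18274/1514125470 ≈ -2.5789e-5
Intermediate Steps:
1/(h(92 - 99, -135) - 38912) = 1/(√((92 - 99)² + (-135)²) - 38912) = 1/(√((-7)² + 18225) - 38912) = 1/(√(49 + 18225) - 38912) = 1/(√18274 - 38912) = 1/(-38912 + √18274)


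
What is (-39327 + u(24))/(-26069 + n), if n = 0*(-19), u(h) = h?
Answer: 39303/26069 ≈ 1.5077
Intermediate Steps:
n = 0
(-39327 + u(24))/(-26069 + n) = (-39327 + 24)/(-26069 + 0) = -39303/(-26069) = -39303*(-1/26069) = 39303/26069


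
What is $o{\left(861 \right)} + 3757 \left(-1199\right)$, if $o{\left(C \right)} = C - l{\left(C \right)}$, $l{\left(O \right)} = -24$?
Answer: $-4503758$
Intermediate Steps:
$o{\left(C \right)} = 24 + C$ ($o{\left(C \right)} = C - -24 = C + 24 = 24 + C$)
$o{\left(861 \right)} + 3757 \left(-1199\right) = \left(24 + 861\right) + 3757 \left(-1199\right) = 885 - 4504643 = -4503758$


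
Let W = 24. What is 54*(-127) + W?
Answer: -6834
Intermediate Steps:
54*(-127) + W = 54*(-127) + 24 = -6858 + 24 = -6834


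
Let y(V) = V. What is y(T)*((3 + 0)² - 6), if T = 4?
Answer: 12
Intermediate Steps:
y(T)*((3 + 0)² - 6) = 4*((3 + 0)² - 6) = 4*(3² - 6) = 4*(9 - 6) = 4*3 = 12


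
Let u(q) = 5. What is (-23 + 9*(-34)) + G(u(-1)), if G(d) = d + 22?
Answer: -302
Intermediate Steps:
G(d) = 22 + d
(-23 + 9*(-34)) + G(u(-1)) = (-23 + 9*(-34)) + (22 + 5) = (-23 - 306) + 27 = -329 + 27 = -302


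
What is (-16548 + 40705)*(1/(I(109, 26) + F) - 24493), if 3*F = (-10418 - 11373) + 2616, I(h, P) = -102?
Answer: -1646638217336/2783 ≈ -5.9168e+8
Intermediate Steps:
F = -19175/3 (F = ((-10418 - 11373) + 2616)/3 = (-21791 + 2616)/3 = (⅓)*(-19175) = -19175/3 ≈ -6391.7)
(-16548 + 40705)*(1/(I(109, 26) + F) - 24493) = (-16548 + 40705)*(1/(-102 - 19175/3) - 24493) = 24157*(1/(-19481/3) - 24493) = 24157*(-3/19481 - 24493) = 24157*(-477148136/19481) = -1646638217336/2783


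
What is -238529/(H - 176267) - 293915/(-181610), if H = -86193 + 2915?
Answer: 167277511/65924430 ≈ 2.5374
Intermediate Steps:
H = -83278
-238529/(H - 176267) - 293915/(-181610) = -238529/(-83278 - 176267) - 293915/(-181610) = -238529/(-259545) - 293915*(-1/181610) = -238529*(-1/259545) + 58783/36322 = 238529/259545 + 58783/36322 = 167277511/65924430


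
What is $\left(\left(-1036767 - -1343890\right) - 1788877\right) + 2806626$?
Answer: $1324872$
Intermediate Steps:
$\left(\left(-1036767 - -1343890\right) - 1788877\right) + 2806626 = \left(\left(-1036767 + 1343890\right) - 1788877\right) + 2806626 = \left(307123 - 1788877\right) + 2806626 = -1481754 + 2806626 = 1324872$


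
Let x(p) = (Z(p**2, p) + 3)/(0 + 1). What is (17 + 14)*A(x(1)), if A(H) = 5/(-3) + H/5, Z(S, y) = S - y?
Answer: -496/15 ≈ -33.067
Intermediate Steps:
x(p) = 3 + p**2 - p (x(p) = ((p**2 - p) + 3)/(0 + 1) = (3 + p**2 - p)/1 = (3 + p**2 - p)*1 = 3 + p**2 - p)
A(H) = -5/3 + H/5 (A(H) = 5*(-1/3) + H*(1/5) = -5/3 + H/5)
(17 + 14)*A(x(1)) = (17 + 14)*(-5/3 + (3 + 1**2 - 1*1)/5) = 31*(-5/3 + (3 + 1 - 1)/5) = 31*(-5/3 + (1/5)*3) = 31*(-5/3 + 3/5) = 31*(-16/15) = -496/15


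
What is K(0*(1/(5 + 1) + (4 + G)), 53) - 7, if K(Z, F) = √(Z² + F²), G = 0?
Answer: 46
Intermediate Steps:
K(Z, F) = √(F² + Z²)
K(0*(1/(5 + 1) + (4 + G)), 53) - 7 = √(53² + (0*(1/(5 + 1) + (4 + 0)))²) - 7 = √(2809 + (0*(1/6 + 4))²) - 7 = √(2809 + (0*(⅙ + 4))²) - 7 = √(2809 + (0*(25/6))²) - 7 = √(2809 + 0²) - 7 = √(2809 + 0) - 7 = √2809 - 7 = 53 - 7 = 46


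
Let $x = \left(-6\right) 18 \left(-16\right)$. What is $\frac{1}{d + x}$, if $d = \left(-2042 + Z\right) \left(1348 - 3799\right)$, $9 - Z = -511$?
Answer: $\frac{1}{3732150} \approx 2.6794 \cdot 10^{-7}$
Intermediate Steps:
$Z = 520$ ($Z = 9 - -511 = 9 + 511 = 520$)
$x = 1728$ ($x = \left(-108\right) \left(-16\right) = 1728$)
$d = 3730422$ ($d = \left(-2042 + 520\right) \left(1348 - 3799\right) = \left(-1522\right) \left(-2451\right) = 3730422$)
$\frac{1}{d + x} = \frac{1}{3730422 + 1728} = \frac{1}{3732150}$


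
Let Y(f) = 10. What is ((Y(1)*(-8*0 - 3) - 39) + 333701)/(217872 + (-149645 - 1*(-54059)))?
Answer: 166816/61143 ≈ 2.7283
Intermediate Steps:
((Y(1)*(-8*0 - 3) - 39) + 333701)/(217872 + (-149645 - 1*(-54059))) = ((10*(-8*0 - 3) - 39) + 333701)/(217872 + (-149645 - 1*(-54059))) = ((10*(0 - 3) - 39) + 333701)/(217872 + (-149645 + 54059)) = ((10*(-3) - 39) + 333701)/(217872 - 95586) = ((-30 - 39) + 333701)/122286 = (-69 + 333701)*(1/122286) = 333632*(1/122286) = 166816/61143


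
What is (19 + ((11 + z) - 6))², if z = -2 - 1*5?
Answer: 289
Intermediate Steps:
z = -7 (z = -2 - 5 = -7)
(19 + ((11 + z) - 6))² = (19 + ((11 - 7) - 6))² = (19 + (4 - 6))² = (19 - 2)² = 17² = 289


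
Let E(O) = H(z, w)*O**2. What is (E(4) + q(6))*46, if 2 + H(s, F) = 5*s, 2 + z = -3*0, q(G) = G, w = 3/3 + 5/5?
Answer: -8556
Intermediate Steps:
w = 2 (w = 3*(1/3) + 5*(1/5) = 1 + 1 = 2)
z = -2 (z = -2 - 3*0 = -2 + 0 = -2)
H(s, F) = -2 + 5*s
E(O) = -12*O**2 (E(O) = (-2 + 5*(-2))*O**2 = (-2 - 10)*O**2 = -12*O**2)
(E(4) + q(6))*46 = (-12*4**2 + 6)*46 = (-12*16 + 6)*46 = (-192 + 6)*46 = -186*46 = -8556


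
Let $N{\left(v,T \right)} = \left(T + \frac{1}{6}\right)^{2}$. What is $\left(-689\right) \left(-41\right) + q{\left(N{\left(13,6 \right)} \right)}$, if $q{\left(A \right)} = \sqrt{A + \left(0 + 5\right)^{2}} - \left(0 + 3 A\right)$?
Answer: $\frac{337619}{12} + \frac{\sqrt{2269}}{6} \approx 28143.0$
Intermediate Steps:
$N{\left(v,T \right)} = \left(\frac{1}{6} + T\right)^{2}$ ($N{\left(v,T \right)} = \left(T + \frac{1}{6}\right)^{2} = \left(\frac{1}{6} + T\right)^{2}$)
$q{\left(A \right)} = \sqrt{25 + A} - 3 A$ ($q{\left(A \right)} = \sqrt{A + 5^{2}} - 3 A = \sqrt{A + 25} - 3 A = \sqrt{25 + A} - 3 A$)
$\left(-689\right) \left(-41\right) + q{\left(N{\left(13,6 \right)} \right)} = \left(-689\right) \left(-41\right) - \left(- \sqrt{25 + \frac{\left(1 + 6 \cdot 6\right)^{2}}{36}} + 3 \cdot \frac{1}{36} \left(1 + 6 \cdot 6\right)^{2}\right) = 28249 - \left(- \sqrt{25 + \frac{\left(1 + 36\right)^{2}}{36}} + 3 \cdot \frac{1}{36} \left(1 + 36\right)^{2}\right) = 28249 - \left(- \sqrt{25 + \frac{37^{2}}{36}} + 3 \cdot \frac{1}{36} \cdot 37^{2}\right) = 28249 - \left(- \sqrt{25 + \frac{1}{36} \cdot 1369} + 3 \cdot \frac{1}{36} \cdot 1369\right) = 28249 + \left(\sqrt{25 + \frac{1369}{36}} - \frac{1369}{12}\right) = 28249 - \left(\frac{1369}{12} - \sqrt{\frac{2269}{36}}\right) = 28249 - \left(\frac{1369}{12} - \frac{\sqrt{2269}}{6}\right) = \frac{337619}{12} + \frac{\sqrt{2269}}{6}$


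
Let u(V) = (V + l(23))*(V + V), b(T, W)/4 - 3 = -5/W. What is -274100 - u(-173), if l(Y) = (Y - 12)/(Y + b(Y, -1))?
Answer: -1669444/5 ≈ -3.3389e+5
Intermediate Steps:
b(T, W) = 12 - 20/W (b(T, W) = 12 + 4*(-5/W) = 12 - 20/W)
l(Y) = (-12 + Y)/(32 + Y) (l(Y) = (Y - 12)/(Y + (12 - 20/(-1))) = (-12 + Y)/(Y + (12 - 20*(-1))) = (-12 + Y)/(Y + (12 + 20)) = (-12 + Y)/(Y + 32) = (-12 + Y)/(32 + Y))
u(V) = 2*V*(1/5 + V) (u(V) = (V + (-12 + 23)/(32 + 23))*(V + V) = (V + 11/55)*(2*V) = (V + (1/55)*11)*(2*V) = (V + 1/5)*(2*V) = (1/5 + V)*(2*V) = 2*V*(1/5 + V))
-274100 - u(-173) = -274100 - 2*(-173)*(1 + 5*(-173))/5 = -274100 - 2*(-173)*(1 - 865)/5 = -274100 - 2*(-173)*(-864)/5 = -274100 - 1*298944/5 = -274100 - 298944/5 = -1669444/5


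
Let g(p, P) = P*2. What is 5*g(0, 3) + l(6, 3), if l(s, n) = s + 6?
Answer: 42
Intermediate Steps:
l(s, n) = 6 + s
g(p, P) = 2*P
5*g(0, 3) + l(6, 3) = 5*(2*3) + (6 + 6) = 5*6 + 12 = 30 + 12 = 42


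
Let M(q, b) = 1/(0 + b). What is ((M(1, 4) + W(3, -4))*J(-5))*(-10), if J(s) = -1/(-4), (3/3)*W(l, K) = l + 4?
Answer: -145/8 ≈ -18.125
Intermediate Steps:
M(q, b) = 1/b
W(l, K) = 4 + l (W(l, K) = l + 4 = 4 + l)
J(s) = ¼ (J(s) = -1*(-¼) = ¼)
((M(1, 4) + W(3, -4))*J(-5))*(-10) = ((1/4 + (4 + 3))*(¼))*(-10) = ((¼ + 7)*(¼))*(-10) = ((29/4)*(¼))*(-10) = (29/16)*(-10) = -145/8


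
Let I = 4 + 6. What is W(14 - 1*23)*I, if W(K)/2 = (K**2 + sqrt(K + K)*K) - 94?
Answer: -260 - 540*I*sqrt(2) ≈ -260.0 - 763.68*I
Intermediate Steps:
W(K) = -188 + 2*K**2 + 2*sqrt(2)*K**(3/2) (W(K) = 2*((K**2 + sqrt(K + K)*K) - 94) = 2*((K**2 + sqrt(2*K)*K) - 94) = 2*((K**2 + (sqrt(2)*sqrt(K))*K) - 94) = 2*((K**2 + sqrt(2)*K**(3/2)) - 94) = 2*(-94 + K**2 + sqrt(2)*K**(3/2)) = -188 + 2*K**2 + 2*sqrt(2)*K**(3/2))
I = 10
W(14 - 1*23)*I = (-188 + 2*(14 - 1*23)**2 + 2*sqrt(2)*(14 - 1*23)**(3/2))*10 = (-188 + 2*(14 - 23)**2 + 2*sqrt(2)*(14 - 23)**(3/2))*10 = (-188 + 2*(-9)**2 + 2*sqrt(2)*(-9)**(3/2))*10 = (-188 + 2*81 + 2*sqrt(2)*(-27*I))*10 = (-188 + 162 - 54*I*sqrt(2))*10 = (-26 - 54*I*sqrt(2))*10 = -260 - 540*I*sqrt(2)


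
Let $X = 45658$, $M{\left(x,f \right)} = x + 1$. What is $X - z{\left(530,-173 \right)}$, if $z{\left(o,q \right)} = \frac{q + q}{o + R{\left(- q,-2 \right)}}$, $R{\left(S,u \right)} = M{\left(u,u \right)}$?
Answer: $\frac{24153428}{529} \approx 45659.0$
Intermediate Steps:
$M{\left(x,f \right)} = 1 + x$
$R{\left(S,u \right)} = 1 + u$
$z{\left(o,q \right)} = \frac{2 q}{-1 + o}$ ($z{\left(o,q \right)} = \frac{q + q}{o + \left(1 - 2\right)} = \frac{2 q}{o - 1} = \frac{2 q}{-1 + o}$)
$X - z{\left(530,-173 \right)} = 45658 - 2 \left(-173\right) \frac{1}{-1 + 530} = 45658 - 2 \left(-173\right) \frac{1}{529} = 45658 - - \frac{346}{529} = 45658 + \frac{346}{529} = \frac{24153428}{529}$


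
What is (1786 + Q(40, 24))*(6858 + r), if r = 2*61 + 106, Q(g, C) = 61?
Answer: 13087842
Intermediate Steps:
r = 228 (r = 122 + 106 = 228)
(1786 + Q(40, 24))*(6858 + r) = (1786 + 61)*(6858 + 228) = 1847*7086 = 13087842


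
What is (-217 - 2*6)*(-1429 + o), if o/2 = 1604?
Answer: -407391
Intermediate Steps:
o = 3208 (o = 2*1604 = 3208)
(-217 - 2*6)*(-1429 + o) = (-217 - 2*6)*(-1429 + 3208) = (-217 - 12)*1779 = -229*1779 = -407391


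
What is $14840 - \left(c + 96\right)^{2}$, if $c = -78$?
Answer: $14516$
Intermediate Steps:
$14840 - \left(c + 96\right)^{2} = 14840 - \left(-78 + 96\right)^{2} = 14840 - 18^{2} = 14840 - 324 = 14516$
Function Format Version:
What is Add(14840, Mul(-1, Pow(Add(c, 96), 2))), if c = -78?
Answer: 14516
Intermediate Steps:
Add(14840, Mul(-1, Pow(Add(c, 96), 2))) = Add(14840, Mul(-1, Pow(Add(-78, 96), 2))) = Add(14840, Mul(-1, Pow(18, 2))) = Add(14840, Mul(-1, 324)) = Add(14840, -324) = 14516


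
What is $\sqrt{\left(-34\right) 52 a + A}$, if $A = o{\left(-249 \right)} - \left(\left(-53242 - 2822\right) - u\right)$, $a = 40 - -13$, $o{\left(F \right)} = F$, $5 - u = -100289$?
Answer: $\sqrt{62405} \approx 249.81$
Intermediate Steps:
$u = 100294$ ($u = 5 - -100289 = 5 + 100289 = 100294$)
$a = 53$ ($a = 40 + 13 = 53$)
$A = 156109$ ($A = -249 - \left(\left(-53242 - 2822\right) - 100294\right) = -249 - \left(-56064 - 100294\right) = -249 - -156358 = -249 + 156358 = 156109$)
$\sqrt{\left(-34\right) 52 a + A} = \sqrt{\left(-34\right) 52 \cdot 53 + 156109} = \sqrt{\left(-1768\right) 53 + 156109} = \sqrt{-93704 + 156109} = \sqrt{62405}$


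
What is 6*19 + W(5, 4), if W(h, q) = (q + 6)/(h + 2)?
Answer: 808/7 ≈ 115.43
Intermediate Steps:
W(h, q) = (6 + q)/(2 + h)
6*19 + W(5, 4) = 6*19 + (6 + 4)/(2 + 5) = 114 + 10/7 = 808/7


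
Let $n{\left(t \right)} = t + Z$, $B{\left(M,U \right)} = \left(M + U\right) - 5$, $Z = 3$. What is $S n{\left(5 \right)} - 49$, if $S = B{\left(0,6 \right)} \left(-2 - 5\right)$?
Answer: $-105$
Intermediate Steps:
$B{\left(M,U \right)} = -5 + M + U$
$n{\left(t \right)} = 3 + t$ ($n{\left(t \right)} = t + 3 = 3 + t$)
$S = -7$ ($S = \left(-5 + 0 + 6\right) \left(-2 - 5\right) = 1 \left(-7\right) = -7$)
$S n{\left(5 \right)} - 49 = - 7 \left(3 + 5\right) - 49 = \left(-7\right) 8 - 49 = -56 - 49 = -105$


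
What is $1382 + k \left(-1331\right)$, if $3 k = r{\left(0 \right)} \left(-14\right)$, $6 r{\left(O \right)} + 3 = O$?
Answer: $- \frac{5171}{3} \approx -1723.7$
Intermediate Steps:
$r{\left(O \right)} = - \frac{1}{2} + \frac{O}{6}$
$k = \frac{7}{3}$ ($k = \frac{\left(- \frac{1}{2} + \frac{1}{6} \cdot 0\right) \left(-14\right)}{3} = \frac{\left(- \frac{1}{2} + 0\right) \left(-14\right)}{3} = \frac{\left(- \frac{1}{2}\right) \left(-14\right)}{3} = \frac{1}{3} \cdot 7 = \frac{7}{3} \approx 2.3333$)
$1382 + k \left(-1331\right) = 1382 + \frac{7}{3} \left(-1331\right) = 1382 - \frac{9317}{3} = - \frac{5171}{3}$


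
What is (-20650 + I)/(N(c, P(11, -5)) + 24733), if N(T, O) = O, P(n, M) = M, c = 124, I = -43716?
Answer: -32183/12364 ≈ -2.6030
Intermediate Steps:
(-20650 + I)/(N(c, P(11, -5)) + 24733) = (-20650 - 43716)/(-5 + 24733) = -64366/24728 = -64366*1/24728 = -32183/12364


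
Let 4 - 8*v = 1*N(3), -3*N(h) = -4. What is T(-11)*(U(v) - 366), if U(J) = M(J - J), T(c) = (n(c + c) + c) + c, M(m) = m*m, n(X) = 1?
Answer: 7686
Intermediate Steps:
N(h) = 4/3 (N(h) = -⅓*(-4) = 4/3)
M(m) = m²
T(c) = 1 + 2*c (T(c) = (1 + c) + c = 1 + 2*c)
v = ⅓ (v = ½ - 4/(8*3) = ½ - ⅛*4/3 = ½ - ⅙ = ⅓ ≈ 0.33333)
U(J) = 0 (U(J) = (J - J)² = 0² = 0)
T(-11)*(U(v) - 366) = (1 + 2*(-11))*(0 - 366) = (1 - 22)*(-366) = -21*(-366) = 7686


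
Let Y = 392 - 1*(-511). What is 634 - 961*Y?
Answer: -867149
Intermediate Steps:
Y = 903 (Y = 392 + 511 = 903)
634 - 961*Y = 634 - 961*903 = 634 - 867783 = -867149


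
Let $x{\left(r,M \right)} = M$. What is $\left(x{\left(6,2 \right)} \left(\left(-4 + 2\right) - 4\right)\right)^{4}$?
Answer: $20736$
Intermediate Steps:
$\left(x{\left(6,2 \right)} \left(\left(-4 + 2\right) - 4\right)\right)^{4} = \left(2 \left(\left(-4 + 2\right) - 4\right)\right)^{4} = \left(2 \left(-2 - 4\right)\right)^{4} = \left(2 \left(-6\right)\right)^{4} = \left(-12\right)^{4} = 20736$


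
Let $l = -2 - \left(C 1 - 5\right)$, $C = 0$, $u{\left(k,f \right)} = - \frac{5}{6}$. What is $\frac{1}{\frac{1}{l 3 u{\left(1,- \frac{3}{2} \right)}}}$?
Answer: $- \frac{15}{2} \approx -7.5$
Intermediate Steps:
$u{\left(k,f \right)} = - \frac{5}{6}$ ($u{\left(k,f \right)} = \left(-5\right) \frac{1}{6} = - \frac{5}{6}$)
$l = 3$ ($l = -2 - \left(0 \cdot 1 - 5\right) = -2 - \left(0 - 5\right) = -2 - -5 = -2 + 5 = 3$)
$\frac{1}{\frac{1}{l 3 u{\left(1,- \frac{3}{2} \right)}}} = \frac{1}{\frac{1}{3 \cdot 3 \left(- \frac{5}{6}\right)}} = \frac{1}{\frac{1}{9 \left(- \frac{5}{6}\right)}} = \frac{1}{\frac{1}{- \frac{15}{2}}} = \frac{1}{- \frac{2}{15}} = - \frac{15}{2}$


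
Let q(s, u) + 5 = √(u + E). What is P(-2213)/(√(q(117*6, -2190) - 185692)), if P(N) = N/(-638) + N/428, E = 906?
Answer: -232365/(136532*√(-185697 + 2*I*√321)) ≈ -3.8105e-7 + 0.0039494*I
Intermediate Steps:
q(s, u) = -5 + √(906 + u) (q(s, u) = -5 + √(u + 906) = -5 + √(906 + u))
P(N) = 105*N/136532 (P(N) = N*(-1/638) + N*(1/428) = -N/638 + N/428 = 105*N/136532)
P(-2213)/(√(q(117*6, -2190) - 185692)) = ((105/136532)*(-2213))/(√((-5 + √(906 - 2190)) - 185692)) = -232365/(136532*√((-5 + √(-1284)) - 185692)) = -232365/(136532*√((-5 + 2*I*√321) - 185692)) = -232365/(136532*√(-185697 + 2*I*√321))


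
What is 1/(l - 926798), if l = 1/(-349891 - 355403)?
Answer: -705294/653665068613 ≈ -1.0790e-6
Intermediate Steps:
l = -1/705294 (l = 1/(-705294) = -1/705294 ≈ -1.4178e-6)
1/(l - 926798) = 1/(-1/705294 - 926798) = 1/(-653665068613/705294) = -705294/653665068613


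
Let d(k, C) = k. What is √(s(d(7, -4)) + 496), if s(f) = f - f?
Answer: 4*√31 ≈ 22.271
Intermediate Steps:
s(f) = 0
√(s(d(7, -4)) + 496) = √(0 + 496) = √496 = 4*√31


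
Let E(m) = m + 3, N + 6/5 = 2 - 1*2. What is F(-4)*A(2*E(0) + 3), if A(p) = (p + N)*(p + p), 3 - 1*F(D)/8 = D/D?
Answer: 11232/5 ≈ 2246.4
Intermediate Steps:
N = -6/5 (N = -6/5 + (2 - 1*2) = -6/5 + (2 - 2) = -6/5 + 0 = -6/5 ≈ -1.2000)
E(m) = 3 + m
F(D) = 16 (F(D) = 24 - 8*D/D = 24 - 8*1 = 24 - 8 = 16)
A(p) = 2*p*(-6/5 + p) (A(p) = (p - 6/5)*(p + p) = (-6/5 + p)*(2*p) = 2*p*(-6/5 + p))
F(-4)*A(2*E(0) + 3) = 16*(2*(2*(3 + 0) + 3)*(-6 + 5*(2*(3 + 0) + 3))/5) = 16*(2*(2*3 + 3)*(-6 + 5*(2*3 + 3))/5) = 16*(2*(6 + 3)*(-6 + 5*(6 + 3))/5) = 16*((2/5)*9*(-6 + 5*9)) = 16*((2/5)*9*(-6 + 45)) = 16*((2/5)*9*39) = 16*(702/5) = 11232/5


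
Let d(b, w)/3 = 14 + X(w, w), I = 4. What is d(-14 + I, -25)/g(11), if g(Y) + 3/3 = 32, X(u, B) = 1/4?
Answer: 171/124 ≈ 1.3790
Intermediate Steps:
X(u, B) = ¼
d(b, w) = 171/4 (d(b, w) = 3*(14 + ¼) = 3*(57/4) = 171/4)
g(Y) = 31 (g(Y) = -1 + 32 = 31)
d(-14 + I, -25)/g(11) = (171/4)/31 = (171/4)*(1/31) = 171/124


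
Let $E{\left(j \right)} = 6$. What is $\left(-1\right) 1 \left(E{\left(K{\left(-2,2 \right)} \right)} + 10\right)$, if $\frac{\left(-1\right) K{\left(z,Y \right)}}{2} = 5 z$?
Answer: $-16$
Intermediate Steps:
$K{\left(z,Y \right)} = - 10 z$ ($K{\left(z,Y \right)} = - 2 \cdot 5 z = - 10 z$)
$\left(-1\right) 1 \left(E{\left(K{\left(-2,2 \right)} \right)} + 10\right) = \left(-1\right) 1 \left(6 + 10\right) = \left(-1\right) 16 = -16$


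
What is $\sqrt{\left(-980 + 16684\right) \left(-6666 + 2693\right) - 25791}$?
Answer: $i \sqrt{62417783} \approx 7900.5 i$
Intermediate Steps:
$\sqrt{\left(-980 + 16684\right) \left(-6666 + 2693\right) - 25791} = \sqrt{15704 \left(-3973\right) - 25791} = \sqrt{-62391992 - 25791} = \sqrt{-62417783} = i \sqrt{62417783}$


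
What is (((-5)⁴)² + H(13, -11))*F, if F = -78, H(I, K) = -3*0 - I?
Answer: -30467736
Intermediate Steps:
H(I, K) = -I (H(I, K) = 0 - I = -I)
(((-5)⁴)² + H(13, -11))*F = (((-5)⁴)² - 1*13)*(-78) = (625² - 13)*(-78) = (390625 - 13)*(-78) = 390612*(-78) = -30467736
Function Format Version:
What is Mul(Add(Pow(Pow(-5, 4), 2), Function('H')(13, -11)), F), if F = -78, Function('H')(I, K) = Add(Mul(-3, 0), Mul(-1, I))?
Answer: -30467736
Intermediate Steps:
Function('H')(I, K) = Mul(-1, I) (Function('H')(I, K) = Add(0, Mul(-1, I)) = Mul(-1, I))
Mul(Add(Pow(Pow(-5, 4), 2), Function('H')(13, -11)), F) = Mul(Add(Pow(Pow(-5, 4), 2), Mul(-1, 13)), -78) = Mul(Add(Pow(625, 2), -13), -78) = Mul(Add(390625, -13), -78) = Mul(390612, -78) = -30467736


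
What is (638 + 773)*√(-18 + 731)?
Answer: 1411*√713 ≈ 37677.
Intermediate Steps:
(638 + 773)*√(-18 + 731) = 1411*√713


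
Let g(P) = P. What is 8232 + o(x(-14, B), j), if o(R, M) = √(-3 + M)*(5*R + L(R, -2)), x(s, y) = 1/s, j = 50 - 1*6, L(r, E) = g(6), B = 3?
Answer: 8232 + 79*√41/14 ≈ 8268.1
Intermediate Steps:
L(r, E) = 6
j = 44 (j = 50 - 6 = 44)
o(R, M) = √(-3 + M)*(6 + 5*R) (o(R, M) = √(-3 + M)*(5*R + 6) = √(-3 + M)*(6 + 5*R))
8232 + o(x(-14, B), j) = 8232 + √(-3 + 44)*(6 + 5/(-14)) = 8232 + √41*(6 + 5*(-1/14)) = 8232 + √41*(6 - 5/14) = 8232 + √41*(79/14) = 8232 + 79*√41/14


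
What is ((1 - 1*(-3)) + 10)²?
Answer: 196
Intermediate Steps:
((1 - 1*(-3)) + 10)² = ((1 + 3) + 10)² = (4 + 10)² = 14² = 196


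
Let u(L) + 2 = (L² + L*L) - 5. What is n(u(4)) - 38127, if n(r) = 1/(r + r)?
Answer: -1906349/50 ≈ -38127.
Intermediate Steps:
u(L) = -7 + 2*L² (u(L) = -2 + ((L² + L*L) - 5) = -2 + ((L² + L²) - 5) = -2 + (2*L² - 5) = -2 + (-5 + 2*L²) = -7 + 2*L²)
n(r) = 1/(2*r)
n(u(4)) - 38127 = 1/(2*(-7 + 2*4²)) - 38127 = 1/(2*(-7 + 2*16)) - 38127 = 1/(2*(-7 + 32)) - 38127 = (½)/25 - 38127 = (½)*(1/25) - 38127 = 1/50 - 38127 = -1906349/50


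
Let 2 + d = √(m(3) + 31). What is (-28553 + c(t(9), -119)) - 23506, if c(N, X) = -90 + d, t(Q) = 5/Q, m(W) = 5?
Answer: -52145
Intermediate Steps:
d = 4 (d = -2 + √(5 + 31) = -2 + √36 = -2 + 6 = 4)
c(N, X) = -86 (c(N, X) = -90 + 4 = -86)
(-28553 + c(t(9), -119)) - 23506 = (-28553 - 86) - 23506 = -28639 - 23506 = -52145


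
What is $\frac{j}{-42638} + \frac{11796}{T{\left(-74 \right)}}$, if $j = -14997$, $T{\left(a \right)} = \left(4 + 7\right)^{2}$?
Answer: $\frac{504772485}{5159198} \approx 97.839$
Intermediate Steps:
$T{\left(a \right)} = 121$ ($T{\left(a \right)} = 11^{2} = 121$)
$\frac{j}{-42638} + \frac{11796}{T{\left(-74 \right)}} = - \frac{14997}{-42638} + \frac{11796}{121} = \left(-14997\right) \left(- \frac{1}{42638}\right) + 11796 \cdot \frac{1}{121} = \frac{14997}{42638} + \frac{11796}{121} = \frac{504772485}{5159198}$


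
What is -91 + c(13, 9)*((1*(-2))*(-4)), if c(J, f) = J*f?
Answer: 845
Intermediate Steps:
-91 + c(13, 9)*((1*(-2))*(-4)) = -91 + (13*9)*((1*(-2))*(-4)) = -91 + 117*(-2*(-4)) = -91 + 117*8 = -91 + 936 = 845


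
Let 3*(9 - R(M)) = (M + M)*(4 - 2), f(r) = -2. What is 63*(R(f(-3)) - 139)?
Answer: -8022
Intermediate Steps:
R(M) = 9 - 4*M/3 (R(M) = 9 - (M + M)*(4 - 2)/3 = 9 - 2*M*2/3 = 9 - 4*M/3)
63*(R(f(-3)) - 139) = 63*((9 - 4/3*(-2)) - 139) = 63*((9 + 8/3) - 139) = 63*(35/3 - 139) = 63*(-382/3) = -8022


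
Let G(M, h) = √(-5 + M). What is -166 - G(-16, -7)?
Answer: -166 - I*√21 ≈ -166.0 - 4.5826*I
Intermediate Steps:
-166 - G(-16, -7) = -166 - √(-5 - 16) = -166 - √(-21) = -166 - I*√21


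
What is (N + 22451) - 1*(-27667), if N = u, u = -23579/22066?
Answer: 65051777/1298 ≈ 50117.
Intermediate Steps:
u = -1387/1298 (u = -23579*1/22066 = -1387/1298 ≈ -1.0686)
N = -1387/1298 ≈ -1.0686
(N + 22451) - 1*(-27667) = (-1387/1298 + 22451) - 1*(-27667) = 29140011/1298 + 27667 = 65051777/1298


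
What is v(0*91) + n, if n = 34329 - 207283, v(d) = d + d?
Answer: -172954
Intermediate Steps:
v(d) = 2*d
n = -172954
v(0*91) + n = 2*(0*91) - 172954 = 2*0 - 172954 = 0 - 172954 = -172954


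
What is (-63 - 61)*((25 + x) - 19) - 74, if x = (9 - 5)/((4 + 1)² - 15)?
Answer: -4338/5 ≈ -867.60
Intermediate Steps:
x = ⅖ (x = 4/(5² - 15) = 4/(25 - 15) = 4/10 = 4*(⅒) = ⅖ ≈ 0.40000)
(-63 - 61)*((25 + x) - 19) - 74 = (-63 - 61)*((25 + ⅖) - 19) - 74 = -124*(127/5 - 19) - 74 = -124*32/5 - 74 = -3968/5 - 74 = -4338/5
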